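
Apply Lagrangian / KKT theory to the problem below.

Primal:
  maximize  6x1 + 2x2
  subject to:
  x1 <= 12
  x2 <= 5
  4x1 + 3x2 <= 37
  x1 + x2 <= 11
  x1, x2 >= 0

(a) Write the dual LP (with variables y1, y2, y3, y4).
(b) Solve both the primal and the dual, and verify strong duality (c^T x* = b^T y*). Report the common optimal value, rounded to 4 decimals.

The standard primal-dual pair for 'max c^T x s.t. A x <= b, x >= 0' is:
  Dual:  min b^T y  s.t.  A^T y >= c,  y >= 0.

So the dual LP is:
  minimize  12y1 + 5y2 + 37y3 + 11y4
  subject to:
    y1 + 4y3 + y4 >= 6
    y2 + 3y3 + y4 >= 2
    y1, y2, y3, y4 >= 0

Solving the primal: x* = (9.25, 0).
  primal value c^T x* = 55.5.
Solving the dual: y* = (0, 0, 1.5, 0).
  dual value b^T y* = 55.5.
Strong duality: c^T x* = b^T y*. Confirmed.

55.5


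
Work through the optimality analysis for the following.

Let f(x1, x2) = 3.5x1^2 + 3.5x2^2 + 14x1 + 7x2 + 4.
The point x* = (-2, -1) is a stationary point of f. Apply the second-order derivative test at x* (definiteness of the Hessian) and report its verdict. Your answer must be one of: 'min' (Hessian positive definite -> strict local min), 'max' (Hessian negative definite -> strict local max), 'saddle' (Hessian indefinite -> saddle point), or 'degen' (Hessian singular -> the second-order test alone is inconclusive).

Compute the Hessian H = grad^2 f:
  H = [[7, 0], [0, 7]]
Verify stationarity: grad f(x*) = H x* + g = (0, 0).
Eigenvalues of H: 7, 7.
Both eigenvalues > 0, so H is positive definite -> x* is a strict local min.

min


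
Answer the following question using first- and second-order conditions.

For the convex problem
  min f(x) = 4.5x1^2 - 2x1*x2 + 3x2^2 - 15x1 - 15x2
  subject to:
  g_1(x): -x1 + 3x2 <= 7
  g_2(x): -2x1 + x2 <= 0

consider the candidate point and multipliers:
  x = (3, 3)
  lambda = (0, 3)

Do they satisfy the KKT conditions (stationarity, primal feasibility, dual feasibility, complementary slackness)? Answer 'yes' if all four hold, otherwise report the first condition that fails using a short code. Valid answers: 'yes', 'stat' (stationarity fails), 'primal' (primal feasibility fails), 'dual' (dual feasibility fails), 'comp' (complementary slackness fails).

Gradient of f: grad f(x) = Q x + c = (6, -3)
Constraint values g_i(x) = a_i^T x - b_i:
  g_1((3, 3)) = -1
  g_2((3, 3)) = -3
Stationarity residual: grad f(x) + sum_i lambda_i a_i = (0, 0)
  -> stationarity OK
Primal feasibility (all g_i <= 0): OK
Dual feasibility (all lambda_i >= 0): OK
Complementary slackness (lambda_i * g_i(x) = 0 for all i): FAILS

Verdict: the first failing condition is complementary_slackness -> comp.

comp


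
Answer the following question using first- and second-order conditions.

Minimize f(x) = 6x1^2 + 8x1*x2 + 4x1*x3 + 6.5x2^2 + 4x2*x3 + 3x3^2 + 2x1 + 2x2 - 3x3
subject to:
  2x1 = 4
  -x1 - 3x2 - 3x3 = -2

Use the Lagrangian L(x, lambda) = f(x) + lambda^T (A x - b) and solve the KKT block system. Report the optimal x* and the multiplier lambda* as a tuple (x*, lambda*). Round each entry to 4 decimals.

Form the Lagrangian:
  L(x, lambda) = (1/2) x^T Q x + c^T x + lambda^T (A x - b)
Stationarity (grad_x L = 0): Q x + c + A^T lambda = 0.
Primal feasibility: A x = b.

This gives the KKT block system:
  [ Q   A^T ] [ x     ]   [-c ]
  [ A    0  ] [ lambda ] = [ b ]

Solving the linear system:
  x*      = (2, -1.1818, 1.1818)
  lambda* = (-9.4091, 2.4545)
  f(x*)   = 20.3182

x* = (2, -1.1818, 1.1818), lambda* = (-9.4091, 2.4545)


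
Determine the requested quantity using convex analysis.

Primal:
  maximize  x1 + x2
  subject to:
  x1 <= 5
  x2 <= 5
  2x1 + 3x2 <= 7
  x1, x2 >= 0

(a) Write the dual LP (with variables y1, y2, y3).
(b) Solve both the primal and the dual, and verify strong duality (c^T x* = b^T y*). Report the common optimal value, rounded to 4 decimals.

The standard primal-dual pair for 'max c^T x s.t. A x <= b, x >= 0' is:
  Dual:  min b^T y  s.t.  A^T y >= c,  y >= 0.

So the dual LP is:
  minimize  5y1 + 5y2 + 7y3
  subject to:
    y1 + 2y3 >= 1
    y2 + 3y3 >= 1
    y1, y2, y3 >= 0

Solving the primal: x* = (3.5, 0).
  primal value c^T x* = 3.5.
Solving the dual: y* = (0, 0, 0.5).
  dual value b^T y* = 3.5.
Strong duality: c^T x* = b^T y*. Confirmed.

3.5


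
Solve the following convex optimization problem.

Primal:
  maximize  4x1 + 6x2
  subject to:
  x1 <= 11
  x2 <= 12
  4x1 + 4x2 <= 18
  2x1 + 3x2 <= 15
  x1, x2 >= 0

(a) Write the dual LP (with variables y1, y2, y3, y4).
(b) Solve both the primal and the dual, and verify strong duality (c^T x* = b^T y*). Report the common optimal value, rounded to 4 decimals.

The standard primal-dual pair for 'max c^T x s.t. A x <= b, x >= 0' is:
  Dual:  min b^T y  s.t.  A^T y >= c,  y >= 0.

So the dual LP is:
  minimize  11y1 + 12y2 + 18y3 + 15y4
  subject to:
    y1 + 4y3 + 2y4 >= 4
    y2 + 4y3 + 3y4 >= 6
    y1, y2, y3, y4 >= 0

Solving the primal: x* = (0, 4.5).
  primal value c^T x* = 27.
Solving the dual: y* = (0, 0, 1.5, 0).
  dual value b^T y* = 27.
Strong duality: c^T x* = b^T y*. Confirmed.

27


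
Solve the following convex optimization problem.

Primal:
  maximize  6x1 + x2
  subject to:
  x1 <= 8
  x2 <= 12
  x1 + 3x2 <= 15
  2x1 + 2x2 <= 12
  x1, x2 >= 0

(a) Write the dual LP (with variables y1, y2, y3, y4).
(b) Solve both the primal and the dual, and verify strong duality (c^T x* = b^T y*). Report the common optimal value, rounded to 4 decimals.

The standard primal-dual pair for 'max c^T x s.t. A x <= b, x >= 0' is:
  Dual:  min b^T y  s.t.  A^T y >= c,  y >= 0.

So the dual LP is:
  minimize  8y1 + 12y2 + 15y3 + 12y4
  subject to:
    y1 + y3 + 2y4 >= 6
    y2 + 3y3 + 2y4 >= 1
    y1, y2, y3, y4 >= 0

Solving the primal: x* = (6, 0).
  primal value c^T x* = 36.
Solving the dual: y* = (0, 0, 0, 3).
  dual value b^T y* = 36.
Strong duality: c^T x* = b^T y*. Confirmed.

36


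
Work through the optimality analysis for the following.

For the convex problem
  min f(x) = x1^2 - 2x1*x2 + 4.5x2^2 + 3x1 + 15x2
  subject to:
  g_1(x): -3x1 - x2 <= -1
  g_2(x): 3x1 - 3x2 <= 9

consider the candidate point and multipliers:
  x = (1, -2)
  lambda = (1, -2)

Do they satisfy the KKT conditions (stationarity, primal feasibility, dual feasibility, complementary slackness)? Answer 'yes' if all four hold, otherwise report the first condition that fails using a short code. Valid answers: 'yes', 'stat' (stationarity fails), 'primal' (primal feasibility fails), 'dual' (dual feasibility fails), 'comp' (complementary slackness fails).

Gradient of f: grad f(x) = Q x + c = (9, -5)
Constraint values g_i(x) = a_i^T x - b_i:
  g_1((1, -2)) = 0
  g_2((1, -2)) = 0
Stationarity residual: grad f(x) + sum_i lambda_i a_i = (0, 0)
  -> stationarity OK
Primal feasibility (all g_i <= 0): OK
Dual feasibility (all lambda_i >= 0): FAILS
Complementary slackness (lambda_i * g_i(x) = 0 for all i): OK

Verdict: the first failing condition is dual_feasibility -> dual.

dual


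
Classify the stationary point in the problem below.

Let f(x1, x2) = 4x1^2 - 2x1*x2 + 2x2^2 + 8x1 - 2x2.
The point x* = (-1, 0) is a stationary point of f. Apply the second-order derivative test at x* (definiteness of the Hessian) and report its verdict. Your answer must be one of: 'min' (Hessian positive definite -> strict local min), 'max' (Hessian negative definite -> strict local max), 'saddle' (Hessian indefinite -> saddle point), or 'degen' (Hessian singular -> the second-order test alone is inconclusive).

Compute the Hessian H = grad^2 f:
  H = [[8, -2], [-2, 4]]
Verify stationarity: grad f(x*) = H x* + g = (0, 0).
Eigenvalues of H: 3.1716, 8.8284.
Both eigenvalues > 0, so H is positive definite -> x* is a strict local min.

min


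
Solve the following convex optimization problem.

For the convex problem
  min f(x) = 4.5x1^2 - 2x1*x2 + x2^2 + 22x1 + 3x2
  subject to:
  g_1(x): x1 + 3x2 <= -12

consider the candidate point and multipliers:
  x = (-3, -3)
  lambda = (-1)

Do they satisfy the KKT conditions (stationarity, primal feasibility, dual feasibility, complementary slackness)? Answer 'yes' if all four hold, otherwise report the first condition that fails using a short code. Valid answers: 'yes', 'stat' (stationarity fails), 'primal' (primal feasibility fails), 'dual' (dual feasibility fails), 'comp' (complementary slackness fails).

Gradient of f: grad f(x) = Q x + c = (1, 3)
Constraint values g_i(x) = a_i^T x - b_i:
  g_1((-3, -3)) = 0
Stationarity residual: grad f(x) + sum_i lambda_i a_i = (0, 0)
  -> stationarity OK
Primal feasibility (all g_i <= 0): OK
Dual feasibility (all lambda_i >= 0): FAILS
Complementary slackness (lambda_i * g_i(x) = 0 for all i): OK

Verdict: the first failing condition is dual_feasibility -> dual.

dual


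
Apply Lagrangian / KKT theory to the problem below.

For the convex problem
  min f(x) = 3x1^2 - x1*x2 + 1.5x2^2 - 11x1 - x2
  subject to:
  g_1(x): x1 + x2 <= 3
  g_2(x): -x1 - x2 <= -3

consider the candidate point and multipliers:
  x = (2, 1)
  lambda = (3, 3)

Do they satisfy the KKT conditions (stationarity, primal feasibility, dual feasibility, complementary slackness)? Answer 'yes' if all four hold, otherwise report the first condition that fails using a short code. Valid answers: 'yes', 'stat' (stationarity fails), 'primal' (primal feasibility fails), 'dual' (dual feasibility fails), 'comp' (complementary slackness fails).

Gradient of f: grad f(x) = Q x + c = (0, 0)
Constraint values g_i(x) = a_i^T x - b_i:
  g_1((2, 1)) = 0
  g_2((2, 1)) = 0
Stationarity residual: grad f(x) + sum_i lambda_i a_i = (0, 0)
  -> stationarity OK
Primal feasibility (all g_i <= 0): OK
Dual feasibility (all lambda_i >= 0): OK
Complementary slackness (lambda_i * g_i(x) = 0 for all i): OK

Verdict: yes, KKT holds.

yes


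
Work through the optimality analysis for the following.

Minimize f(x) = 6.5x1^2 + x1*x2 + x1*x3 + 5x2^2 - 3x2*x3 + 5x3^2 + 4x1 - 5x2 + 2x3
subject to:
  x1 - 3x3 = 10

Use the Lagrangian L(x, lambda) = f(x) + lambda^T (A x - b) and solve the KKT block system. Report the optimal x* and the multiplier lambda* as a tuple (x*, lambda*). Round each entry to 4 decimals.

Form the Lagrangian:
  L(x, lambda) = (1/2) x^T Q x + c^T x + lambda^T (A x - b)
Stationarity (grad_x L = 0): Q x + c + A^T lambda = 0.
Primal feasibility: A x = b.

This gives the KKT block system:
  [ Q   A^T ] [ x     ]   [-c ]
  [ A    0  ] [ lambda ] = [ b ]

Solving the linear system:
  x*      = (0.6617, -0.5, -3.1128)
  lambda* = (-8.9887)
  f(x*)   = 44.4041

x* = (0.6617, -0.5, -3.1128), lambda* = (-8.9887)


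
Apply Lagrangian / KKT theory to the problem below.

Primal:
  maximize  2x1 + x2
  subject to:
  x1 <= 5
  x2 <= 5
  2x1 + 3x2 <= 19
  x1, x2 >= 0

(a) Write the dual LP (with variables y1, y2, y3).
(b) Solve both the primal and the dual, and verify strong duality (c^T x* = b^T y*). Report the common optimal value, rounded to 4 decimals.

The standard primal-dual pair for 'max c^T x s.t. A x <= b, x >= 0' is:
  Dual:  min b^T y  s.t.  A^T y >= c,  y >= 0.

So the dual LP is:
  minimize  5y1 + 5y2 + 19y3
  subject to:
    y1 + 2y3 >= 2
    y2 + 3y3 >= 1
    y1, y2, y3 >= 0

Solving the primal: x* = (5, 3).
  primal value c^T x* = 13.
Solving the dual: y* = (1.3333, 0, 0.3333).
  dual value b^T y* = 13.
Strong duality: c^T x* = b^T y*. Confirmed.

13


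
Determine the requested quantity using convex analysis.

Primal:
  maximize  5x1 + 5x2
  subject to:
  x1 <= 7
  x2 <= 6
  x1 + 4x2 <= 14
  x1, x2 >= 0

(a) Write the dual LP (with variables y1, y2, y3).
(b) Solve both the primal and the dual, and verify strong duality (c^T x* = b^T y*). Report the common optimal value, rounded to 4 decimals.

The standard primal-dual pair for 'max c^T x s.t. A x <= b, x >= 0' is:
  Dual:  min b^T y  s.t.  A^T y >= c,  y >= 0.

So the dual LP is:
  minimize  7y1 + 6y2 + 14y3
  subject to:
    y1 + y3 >= 5
    y2 + 4y3 >= 5
    y1, y2, y3 >= 0

Solving the primal: x* = (7, 1.75).
  primal value c^T x* = 43.75.
Solving the dual: y* = (3.75, 0, 1.25).
  dual value b^T y* = 43.75.
Strong duality: c^T x* = b^T y*. Confirmed.

43.75


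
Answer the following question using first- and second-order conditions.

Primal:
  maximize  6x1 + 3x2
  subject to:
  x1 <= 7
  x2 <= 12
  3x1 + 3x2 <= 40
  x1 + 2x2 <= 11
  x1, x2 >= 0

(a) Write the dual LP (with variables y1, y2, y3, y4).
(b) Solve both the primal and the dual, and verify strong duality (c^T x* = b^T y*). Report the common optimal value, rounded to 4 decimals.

The standard primal-dual pair for 'max c^T x s.t. A x <= b, x >= 0' is:
  Dual:  min b^T y  s.t.  A^T y >= c,  y >= 0.

So the dual LP is:
  minimize  7y1 + 12y2 + 40y3 + 11y4
  subject to:
    y1 + 3y3 + y4 >= 6
    y2 + 3y3 + 2y4 >= 3
    y1, y2, y3, y4 >= 0

Solving the primal: x* = (7, 2).
  primal value c^T x* = 48.
Solving the dual: y* = (4.5, 0, 0, 1.5).
  dual value b^T y* = 48.
Strong duality: c^T x* = b^T y*. Confirmed.

48


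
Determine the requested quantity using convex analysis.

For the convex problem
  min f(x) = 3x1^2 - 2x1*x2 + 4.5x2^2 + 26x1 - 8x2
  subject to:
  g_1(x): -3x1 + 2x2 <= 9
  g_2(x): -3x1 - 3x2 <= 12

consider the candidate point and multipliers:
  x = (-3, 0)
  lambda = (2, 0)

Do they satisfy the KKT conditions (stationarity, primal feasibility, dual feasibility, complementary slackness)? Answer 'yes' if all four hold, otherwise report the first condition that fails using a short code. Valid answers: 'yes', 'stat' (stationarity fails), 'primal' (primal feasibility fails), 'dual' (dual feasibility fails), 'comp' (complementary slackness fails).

Gradient of f: grad f(x) = Q x + c = (8, -2)
Constraint values g_i(x) = a_i^T x - b_i:
  g_1((-3, 0)) = 0
  g_2((-3, 0)) = -3
Stationarity residual: grad f(x) + sum_i lambda_i a_i = (2, 2)
  -> stationarity FAILS
Primal feasibility (all g_i <= 0): OK
Dual feasibility (all lambda_i >= 0): OK
Complementary slackness (lambda_i * g_i(x) = 0 for all i): OK

Verdict: the first failing condition is stationarity -> stat.

stat


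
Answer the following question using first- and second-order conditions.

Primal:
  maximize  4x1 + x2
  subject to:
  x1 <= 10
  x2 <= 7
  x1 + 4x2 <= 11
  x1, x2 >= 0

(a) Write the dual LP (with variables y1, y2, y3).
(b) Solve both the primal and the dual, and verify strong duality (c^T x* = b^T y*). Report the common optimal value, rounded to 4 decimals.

The standard primal-dual pair for 'max c^T x s.t. A x <= b, x >= 0' is:
  Dual:  min b^T y  s.t.  A^T y >= c,  y >= 0.

So the dual LP is:
  minimize  10y1 + 7y2 + 11y3
  subject to:
    y1 + y3 >= 4
    y2 + 4y3 >= 1
    y1, y2, y3 >= 0

Solving the primal: x* = (10, 0.25).
  primal value c^T x* = 40.25.
Solving the dual: y* = (3.75, 0, 0.25).
  dual value b^T y* = 40.25.
Strong duality: c^T x* = b^T y*. Confirmed.

40.25


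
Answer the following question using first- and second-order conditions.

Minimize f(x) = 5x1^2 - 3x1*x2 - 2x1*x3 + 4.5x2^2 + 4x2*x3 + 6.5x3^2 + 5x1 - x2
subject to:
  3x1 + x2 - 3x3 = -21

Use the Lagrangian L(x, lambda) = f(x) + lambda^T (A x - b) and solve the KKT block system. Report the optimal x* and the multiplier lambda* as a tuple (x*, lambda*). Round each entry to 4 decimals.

Form the Lagrangian:
  L(x, lambda) = (1/2) x^T Q x + c^T x + lambda^T (A x - b)
Stationarity (grad_x L = 0): Q x + c + A^T lambda = 0.
Primal feasibility: A x = b.

This gives the KKT block system:
  [ Q   A^T ] [ x     ]   [-c ]
  [ A    0  ] [ lambda ] = [ b ]

Solving the linear system:
  x*      = (-3.5523, -3.1085, 2.4115)
  lambda* = (8.6735)
  f(x*)   = 83.7454

x* = (-3.5523, -3.1085, 2.4115), lambda* = (8.6735)


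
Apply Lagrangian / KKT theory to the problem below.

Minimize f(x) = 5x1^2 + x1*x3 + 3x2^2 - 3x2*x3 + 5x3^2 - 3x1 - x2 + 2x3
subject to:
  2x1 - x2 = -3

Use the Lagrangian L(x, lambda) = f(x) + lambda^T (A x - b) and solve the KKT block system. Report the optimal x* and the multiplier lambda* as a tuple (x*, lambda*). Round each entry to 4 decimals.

Form the Lagrangian:
  L(x, lambda) = (1/2) x^T Q x + c^T x + lambda^T (A x - b)
Stationarity (grad_x L = 0): Q x + c + A^T lambda = 0.
Primal feasibility: A x = b.

This gives the KKT block system:
  [ Q   A^T ] [ x     ]   [-c ]
  [ A    0  ] [ lambda ] = [ b ]

Solving the linear system:
  x*      = (-0.873, 1.254, 0.2635)
  lambda* = (5.7333)
  f(x*)   = 9.546

x* = (-0.873, 1.254, 0.2635), lambda* = (5.7333)


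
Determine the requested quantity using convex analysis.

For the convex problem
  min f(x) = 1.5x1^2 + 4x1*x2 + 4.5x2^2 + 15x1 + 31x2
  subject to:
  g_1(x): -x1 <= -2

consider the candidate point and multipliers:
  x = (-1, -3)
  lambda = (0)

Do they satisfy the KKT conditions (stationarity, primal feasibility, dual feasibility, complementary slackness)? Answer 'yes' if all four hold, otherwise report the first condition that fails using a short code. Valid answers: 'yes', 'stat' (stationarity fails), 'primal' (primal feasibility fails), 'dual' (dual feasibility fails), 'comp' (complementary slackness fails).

Gradient of f: grad f(x) = Q x + c = (0, 0)
Constraint values g_i(x) = a_i^T x - b_i:
  g_1((-1, -3)) = 3
Stationarity residual: grad f(x) + sum_i lambda_i a_i = (0, 0)
  -> stationarity OK
Primal feasibility (all g_i <= 0): FAILS
Dual feasibility (all lambda_i >= 0): OK
Complementary slackness (lambda_i * g_i(x) = 0 for all i): OK

Verdict: the first failing condition is primal_feasibility -> primal.

primal


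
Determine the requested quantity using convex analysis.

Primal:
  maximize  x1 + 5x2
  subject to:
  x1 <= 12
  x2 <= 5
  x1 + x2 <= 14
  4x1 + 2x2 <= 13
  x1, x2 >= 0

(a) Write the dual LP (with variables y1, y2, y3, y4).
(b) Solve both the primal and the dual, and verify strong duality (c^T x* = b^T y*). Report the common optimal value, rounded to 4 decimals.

The standard primal-dual pair for 'max c^T x s.t. A x <= b, x >= 0' is:
  Dual:  min b^T y  s.t.  A^T y >= c,  y >= 0.

So the dual LP is:
  minimize  12y1 + 5y2 + 14y3 + 13y4
  subject to:
    y1 + y3 + 4y4 >= 1
    y2 + y3 + 2y4 >= 5
    y1, y2, y3, y4 >= 0

Solving the primal: x* = (0.75, 5).
  primal value c^T x* = 25.75.
Solving the dual: y* = (0, 4.5, 0, 0.25).
  dual value b^T y* = 25.75.
Strong duality: c^T x* = b^T y*. Confirmed.

25.75


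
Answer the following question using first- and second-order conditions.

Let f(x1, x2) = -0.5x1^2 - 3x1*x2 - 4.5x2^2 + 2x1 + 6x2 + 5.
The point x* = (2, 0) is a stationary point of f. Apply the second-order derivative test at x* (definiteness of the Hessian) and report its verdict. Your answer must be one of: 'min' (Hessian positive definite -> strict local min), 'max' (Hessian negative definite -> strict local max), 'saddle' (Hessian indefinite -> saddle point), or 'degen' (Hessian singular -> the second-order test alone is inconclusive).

Compute the Hessian H = grad^2 f:
  H = [[-1, -3], [-3, -9]]
Verify stationarity: grad f(x*) = H x* + g = (0, 0).
Eigenvalues of H: -10, 0.
H has a zero eigenvalue (singular; negative semidefinite but not definite), so H is neither positive definite, negative definite, nor indefinite. The second-order test alone is inconclusive -> degen.
(Indeed, f is constant along the null direction of H through x*, so x* is not a strict local extremum.)

degen


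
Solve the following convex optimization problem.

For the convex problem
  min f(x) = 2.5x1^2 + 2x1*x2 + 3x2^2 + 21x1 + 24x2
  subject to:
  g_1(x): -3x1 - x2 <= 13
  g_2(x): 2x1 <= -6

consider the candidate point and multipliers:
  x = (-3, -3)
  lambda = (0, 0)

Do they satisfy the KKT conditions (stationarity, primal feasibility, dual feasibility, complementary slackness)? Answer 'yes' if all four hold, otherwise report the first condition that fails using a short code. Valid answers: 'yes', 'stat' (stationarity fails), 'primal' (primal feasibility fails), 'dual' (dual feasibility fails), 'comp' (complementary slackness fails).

Gradient of f: grad f(x) = Q x + c = (0, 0)
Constraint values g_i(x) = a_i^T x - b_i:
  g_1((-3, -3)) = -1
  g_2((-3, -3)) = 0
Stationarity residual: grad f(x) + sum_i lambda_i a_i = (0, 0)
  -> stationarity OK
Primal feasibility (all g_i <= 0): OK
Dual feasibility (all lambda_i >= 0): OK
Complementary slackness (lambda_i * g_i(x) = 0 for all i): OK

Verdict: yes, KKT holds.

yes


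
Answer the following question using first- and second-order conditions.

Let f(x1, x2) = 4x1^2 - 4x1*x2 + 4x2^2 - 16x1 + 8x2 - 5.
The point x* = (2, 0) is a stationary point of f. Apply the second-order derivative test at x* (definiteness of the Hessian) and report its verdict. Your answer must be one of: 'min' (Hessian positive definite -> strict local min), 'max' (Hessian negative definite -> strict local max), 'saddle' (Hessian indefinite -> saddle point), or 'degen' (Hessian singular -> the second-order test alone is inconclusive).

Compute the Hessian H = grad^2 f:
  H = [[8, -4], [-4, 8]]
Verify stationarity: grad f(x*) = H x* + g = (0, 0).
Eigenvalues of H: 4, 12.
Both eigenvalues > 0, so H is positive definite -> x* is a strict local min.

min


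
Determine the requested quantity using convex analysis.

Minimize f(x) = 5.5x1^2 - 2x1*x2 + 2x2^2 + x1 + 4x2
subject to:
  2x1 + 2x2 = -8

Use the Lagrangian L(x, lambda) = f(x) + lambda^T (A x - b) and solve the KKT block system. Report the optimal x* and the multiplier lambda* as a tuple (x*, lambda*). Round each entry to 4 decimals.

Form the Lagrangian:
  L(x, lambda) = (1/2) x^T Q x + c^T x + lambda^T (A x - b)
Stationarity (grad_x L = 0): Q x + c + A^T lambda = 0.
Primal feasibility: A x = b.

This gives the KKT block system:
  [ Q   A^T ] [ x     ]   [-c ]
  [ A    0  ] [ lambda ] = [ b ]

Solving the linear system:
  x*      = (-1.1053, -2.8947)
  lambda* = (2.6842)
  f(x*)   = 4.3947

x* = (-1.1053, -2.8947), lambda* = (2.6842)


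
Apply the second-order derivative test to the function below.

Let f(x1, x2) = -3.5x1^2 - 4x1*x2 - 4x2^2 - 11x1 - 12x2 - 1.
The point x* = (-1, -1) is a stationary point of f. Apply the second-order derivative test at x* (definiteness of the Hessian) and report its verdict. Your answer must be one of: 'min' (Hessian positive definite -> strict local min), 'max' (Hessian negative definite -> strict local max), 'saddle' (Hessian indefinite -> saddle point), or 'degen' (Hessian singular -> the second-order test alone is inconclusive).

Compute the Hessian H = grad^2 f:
  H = [[-7, -4], [-4, -8]]
Verify stationarity: grad f(x*) = H x* + g = (0, 0).
Eigenvalues of H: -11.5311, -3.4689.
Both eigenvalues < 0, so H is negative definite -> x* is a strict local max.

max


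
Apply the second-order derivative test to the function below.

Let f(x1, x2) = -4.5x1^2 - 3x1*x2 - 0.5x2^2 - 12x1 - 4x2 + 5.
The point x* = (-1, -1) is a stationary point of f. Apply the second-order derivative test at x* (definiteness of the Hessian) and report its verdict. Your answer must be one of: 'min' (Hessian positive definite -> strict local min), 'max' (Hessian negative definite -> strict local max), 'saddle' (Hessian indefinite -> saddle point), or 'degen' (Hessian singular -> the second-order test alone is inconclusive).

Compute the Hessian H = grad^2 f:
  H = [[-9, -3], [-3, -1]]
Verify stationarity: grad f(x*) = H x* + g = (0, 0).
Eigenvalues of H: -10, 0.
H has a zero eigenvalue (singular; negative semidefinite but not definite), so H is neither positive definite, negative definite, nor indefinite. The second-order test alone is inconclusive -> degen.
(Indeed, f is constant along the null direction of H through x*, so x* is not a strict local extremum.)

degen


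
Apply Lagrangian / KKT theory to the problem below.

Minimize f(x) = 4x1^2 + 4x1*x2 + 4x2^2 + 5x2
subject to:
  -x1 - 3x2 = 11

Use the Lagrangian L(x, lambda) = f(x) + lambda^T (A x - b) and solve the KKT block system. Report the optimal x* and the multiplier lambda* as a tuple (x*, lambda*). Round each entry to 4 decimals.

Form the Lagrangian:
  L(x, lambda) = (1/2) x^T Q x + c^T x + lambda^T (A x - b)
Stationarity (grad_x L = 0): Q x + c + A^T lambda = 0.
Primal feasibility: A x = b.

This gives the KKT block system:
  [ Q   A^T ] [ x     ]   [-c ]
  [ A    0  ] [ lambda ] = [ b ]

Solving the linear system:
  x*      = (1.0536, -4.0179)
  lambda* = (-7.6429)
  f(x*)   = 31.9911

x* = (1.0536, -4.0179), lambda* = (-7.6429)


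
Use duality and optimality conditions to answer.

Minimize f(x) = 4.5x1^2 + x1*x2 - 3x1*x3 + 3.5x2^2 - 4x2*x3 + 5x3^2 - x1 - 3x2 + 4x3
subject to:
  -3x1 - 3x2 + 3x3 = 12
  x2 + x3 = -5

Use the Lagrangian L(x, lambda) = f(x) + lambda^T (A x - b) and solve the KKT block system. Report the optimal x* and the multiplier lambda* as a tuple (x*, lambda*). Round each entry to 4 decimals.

Form the Lagrangian:
  L(x, lambda) = (1/2) x^T Q x + c^T x + lambda^T (A x - b)
Stationarity (grad_x L = 0): Q x + c + A^T lambda = 0.
Primal feasibility: A x = b.

This gives the KKT block system:
  [ Q   A^T ] [ x     ]   [-c ]
  [ A    0  ] [ lambda ] = [ b ]

Solving the linear system:
  x*      = (-1.8444, -3.5778, -1.4222)
  lambda* = (-5.637, 7.2889)
  f(x*)   = 55.4889

x* = (-1.8444, -3.5778, -1.4222), lambda* = (-5.637, 7.2889)


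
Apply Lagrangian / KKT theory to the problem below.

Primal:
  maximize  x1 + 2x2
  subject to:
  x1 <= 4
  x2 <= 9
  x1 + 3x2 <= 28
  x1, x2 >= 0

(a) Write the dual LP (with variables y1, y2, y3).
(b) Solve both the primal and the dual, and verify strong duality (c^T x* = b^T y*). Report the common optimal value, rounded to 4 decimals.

The standard primal-dual pair for 'max c^T x s.t. A x <= b, x >= 0' is:
  Dual:  min b^T y  s.t.  A^T y >= c,  y >= 0.

So the dual LP is:
  minimize  4y1 + 9y2 + 28y3
  subject to:
    y1 + y3 >= 1
    y2 + 3y3 >= 2
    y1, y2, y3 >= 0

Solving the primal: x* = (4, 8).
  primal value c^T x* = 20.
Solving the dual: y* = (0.3333, 0, 0.6667).
  dual value b^T y* = 20.
Strong duality: c^T x* = b^T y*. Confirmed.

20


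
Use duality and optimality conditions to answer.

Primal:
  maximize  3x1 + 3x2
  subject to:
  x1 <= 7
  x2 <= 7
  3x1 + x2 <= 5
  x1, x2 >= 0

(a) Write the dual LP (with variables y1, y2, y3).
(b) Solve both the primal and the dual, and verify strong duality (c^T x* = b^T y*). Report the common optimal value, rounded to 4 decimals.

The standard primal-dual pair for 'max c^T x s.t. A x <= b, x >= 0' is:
  Dual:  min b^T y  s.t.  A^T y >= c,  y >= 0.

So the dual LP is:
  minimize  7y1 + 7y2 + 5y3
  subject to:
    y1 + 3y3 >= 3
    y2 + y3 >= 3
    y1, y2, y3 >= 0

Solving the primal: x* = (0, 5).
  primal value c^T x* = 15.
Solving the dual: y* = (0, 0, 3).
  dual value b^T y* = 15.
Strong duality: c^T x* = b^T y*. Confirmed.

15


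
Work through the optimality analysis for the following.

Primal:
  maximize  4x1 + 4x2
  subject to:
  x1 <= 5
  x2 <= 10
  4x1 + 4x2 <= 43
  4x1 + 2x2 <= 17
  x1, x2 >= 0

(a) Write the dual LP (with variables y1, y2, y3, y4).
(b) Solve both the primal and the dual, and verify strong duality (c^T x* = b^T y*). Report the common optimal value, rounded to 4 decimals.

The standard primal-dual pair for 'max c^T x s.t. A x <= b, x >= 0' is:
  Dual:  min b^T y  s.t.  A^T y >= c,  y >= 0.

So the dual LP is:
  minimize  5y1 + 10y2 + 43y3 + 17y4
  subject to:
    y1 + 4y3 + 4y4 >= 4
    y2 + 4y3 + 2y4 >= 4
    y1, y2, y3, y4 >= 0

Solving the primal: x* = (0, 8.5).
  primal value c^T x* = 34.
Solving the dual: y* = (0, 0, 0, 2).
  dual value b^T y* = 34.
Strong duality: c^T x* = b^T y*. Confirmed.

34


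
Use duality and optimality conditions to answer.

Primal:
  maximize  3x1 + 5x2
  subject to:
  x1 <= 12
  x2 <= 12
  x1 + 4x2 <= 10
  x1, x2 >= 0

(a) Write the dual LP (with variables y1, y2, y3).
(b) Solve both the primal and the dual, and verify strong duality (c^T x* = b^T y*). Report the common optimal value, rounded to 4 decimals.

The standard primal-dual pair for 'max c^T x s.t. A x <= b, x >= 0' is:
  Dual:  min b^T y  s.t.  A^T y >= c,  y >= 0.

So the dual LP is:
  minimize  12y1 + 12y2 + 10y3
  subject to:
    y1 + y3 >= 3
    y2 + 4y3 >= 5
    y1, y2, y3 >= 0

Solving the primal: x* = (10, 0).
  primal value c^T x* = 30.
Solving the dual: y* = (0, 0, 3).
  dual value b^T y* = 30.
Strong duality: c^T x* = b^T y*. Confirmed.

30


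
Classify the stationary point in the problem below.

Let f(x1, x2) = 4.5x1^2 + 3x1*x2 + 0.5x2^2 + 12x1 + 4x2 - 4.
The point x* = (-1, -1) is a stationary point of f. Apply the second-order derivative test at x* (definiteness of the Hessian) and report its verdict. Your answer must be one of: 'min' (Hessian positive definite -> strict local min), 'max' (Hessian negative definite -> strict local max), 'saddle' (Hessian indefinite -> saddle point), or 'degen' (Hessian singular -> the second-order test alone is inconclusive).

Compute the Hessian H = grad^2 f:
  H = [[9, 3], [3, 1]]
Verify stationarity: grad f(x*) = H x* + g = (0, 0).
Eigenvalues of H: 0, 10.
H has a zero eigenvalue (singular; positive semidefinite but not definite), so H is neither positive definite, negative definite, nor indefinite. The second-order test alone is inconclusive -> degen.
(Indeed, f is constant along the null direction of H through x*, so x* is not a strict local extremum.)

degen


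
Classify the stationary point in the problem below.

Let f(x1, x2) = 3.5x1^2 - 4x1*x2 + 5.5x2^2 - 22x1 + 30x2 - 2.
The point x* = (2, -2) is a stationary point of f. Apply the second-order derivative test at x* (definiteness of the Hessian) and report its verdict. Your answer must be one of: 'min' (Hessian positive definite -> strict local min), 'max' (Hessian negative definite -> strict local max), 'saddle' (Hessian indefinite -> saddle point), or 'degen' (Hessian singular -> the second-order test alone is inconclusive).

Compute the Hessian H = grad^2 f:
  H = [[7, -4], [-4, 11]]
Verify stationarity: grad f(x*) = H x* + g = (0, 0).
Eigenvalues of H: 4.5279, 13.4721.
Both eigenvalues > 0, so H is positive definite -> x* is a strict local min.

min


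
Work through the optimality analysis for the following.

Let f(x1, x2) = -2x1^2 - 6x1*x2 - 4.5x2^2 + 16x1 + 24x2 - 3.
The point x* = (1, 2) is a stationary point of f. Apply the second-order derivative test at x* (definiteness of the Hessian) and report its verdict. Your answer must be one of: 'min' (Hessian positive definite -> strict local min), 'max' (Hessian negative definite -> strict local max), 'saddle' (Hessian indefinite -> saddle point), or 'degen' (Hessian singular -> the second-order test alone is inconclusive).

Compute the Hessian H = grad^2 f:
  H = [[-4, -6], [-6, -9]]
Verify stationarity: grad f(x*) = H x* + g = (0, 0).
Eigenvalues of H: -13, 0.
H has a zero eigenvalue (singular; negative semidefinite but not definite), so H is neither positive definite, negative definite, nor indefinite. The second-order test alone is inconclusive -> degen.
(Indeed, f is constant along the null direction of H through x*, so x* is not a strict local extremum.)

degen


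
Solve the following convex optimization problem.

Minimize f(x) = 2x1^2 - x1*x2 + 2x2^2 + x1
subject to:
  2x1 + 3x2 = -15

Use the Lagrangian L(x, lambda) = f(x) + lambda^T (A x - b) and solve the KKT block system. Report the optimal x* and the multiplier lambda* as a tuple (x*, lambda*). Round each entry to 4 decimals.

Form the Lagrangian:
  L(x, lambda) = (1/2) x^T Q x + c^T x + lambda^T (A x - b)
Stationarity (grad_x L = 0): Q x + c + A^T lambda = 0.
Primal feasibility: A x = b.

This gives the KKT block system:
  [ Q   A^T ] [ x     ]   [-c ]
  [ A    0  ] [ lambda ] = [ b ]

Solving the linear system:
  x*      = (-2.7188, -3.1875)
  lambda* = (3.3438)
  f(x*)   = 23.7188

x* = (-2.7188, -3.1875), lambda* = (3.3438)


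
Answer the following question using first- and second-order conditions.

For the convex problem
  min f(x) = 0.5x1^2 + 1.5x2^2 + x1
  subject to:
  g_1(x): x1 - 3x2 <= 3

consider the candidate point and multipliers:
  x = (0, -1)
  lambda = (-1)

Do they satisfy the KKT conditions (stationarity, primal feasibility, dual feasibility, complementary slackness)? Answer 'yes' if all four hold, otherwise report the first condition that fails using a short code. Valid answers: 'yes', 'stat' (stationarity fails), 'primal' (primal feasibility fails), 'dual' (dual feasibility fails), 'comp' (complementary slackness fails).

Gradient of f: grad f(x) = Q x + c = (1, -3)
Constraint values g_i(x) = a_i^T x - b_i:
  g_1((0, -1)) = 0
Stationarity residual: grad f(x) + sum_i lambda_i a_i = (0, 0)
  -> stationarity OK
Primal feasibility (all g_i <= 0): OK
Dual feasibility (all lambda_i >= 0): FAILS
Complementary slackness (lambda_i * g_i(x) = 0 for all i): OK

Verdict: the first failing condition is dual_feasibility -> dual.

dual


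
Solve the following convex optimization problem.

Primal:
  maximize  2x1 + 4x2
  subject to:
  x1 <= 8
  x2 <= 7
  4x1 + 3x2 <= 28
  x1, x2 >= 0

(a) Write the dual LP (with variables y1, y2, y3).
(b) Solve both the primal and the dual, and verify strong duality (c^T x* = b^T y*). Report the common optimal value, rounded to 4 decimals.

The standard primal-dual pair for 'max c^T x s.t. A x <= b, x >= 0' is:
  Dual:  min b^T y  s.t.  A^T y >= c,  y >= 0.

So the dual LP is:
  minimize  8y1 + 7y2 + 28y3
  subject to:
    y1 + 4y3 >= 2
    y2 + 3y3 >= 4
    y1, y2, y3 >= 0

Solving the primal: x* = (1.75, 7).
  primal value c^T x* = 31.5.
Solving the dual: y* = (0, 2.5, 0.5).
  dual value b^T y* = 31.5.
Strong duality: c^T x* = b^T y*. Confirmed.

31.5


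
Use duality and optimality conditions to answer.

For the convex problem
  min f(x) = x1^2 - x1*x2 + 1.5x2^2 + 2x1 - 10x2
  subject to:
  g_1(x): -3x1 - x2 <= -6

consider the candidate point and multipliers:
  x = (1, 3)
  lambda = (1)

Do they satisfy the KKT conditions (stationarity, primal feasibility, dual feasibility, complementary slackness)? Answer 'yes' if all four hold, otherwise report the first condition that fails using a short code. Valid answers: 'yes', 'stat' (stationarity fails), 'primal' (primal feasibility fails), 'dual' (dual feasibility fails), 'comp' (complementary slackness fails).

Gradient of f: grad f(x) = Q x + c = (1, -2)
Constraint values g_i(x) = a_i^T x - b_i:
  g_1((1, 3)) = 0
Stationarity residual: grad f(x) + sum_i lambda_i a_i = (-2, -3)
  -> stationarity FAILS
Primal feasibility (all g_i <= 0): OK
Dual feasibility (all lambda_i >= 0): OK
Complementary slackness (lambda_i * g_i(x) = 0 for all i): OK

Verdict: the first failing condition is stationarity -> stat.

stat


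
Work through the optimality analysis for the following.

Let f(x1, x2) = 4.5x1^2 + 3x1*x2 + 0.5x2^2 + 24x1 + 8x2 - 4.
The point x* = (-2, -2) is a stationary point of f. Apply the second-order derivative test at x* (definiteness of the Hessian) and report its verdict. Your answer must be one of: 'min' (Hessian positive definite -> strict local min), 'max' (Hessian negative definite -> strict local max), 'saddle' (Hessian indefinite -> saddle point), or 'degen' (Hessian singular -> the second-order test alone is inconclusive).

Compute the Hessian H = grad^2 f:
  H = [[9, 3], [3, 1]]
Verify stationarity: grad f(x*) = H x* + g = (0, 0).
Eigenvalues of H: 0, 10.
H has a zero eigenvalue (singular; positive semidefinite but not definite), so H is neither positive definite, negative definite, nor indefinite. The second-order test alone is inconclusive -> degen.
(Indeed, f is constant along the null direction of H through x*, so x* is not a strict local extremum.)

degen


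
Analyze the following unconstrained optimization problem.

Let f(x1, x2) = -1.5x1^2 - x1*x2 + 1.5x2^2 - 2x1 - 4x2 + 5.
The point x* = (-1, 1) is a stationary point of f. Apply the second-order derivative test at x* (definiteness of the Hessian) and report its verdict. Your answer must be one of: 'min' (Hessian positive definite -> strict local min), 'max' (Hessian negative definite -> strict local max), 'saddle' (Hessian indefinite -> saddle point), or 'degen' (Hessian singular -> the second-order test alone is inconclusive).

Compute the Hessian H = grad^2 f:
  H = [[-3, -1], [-1, 3]]
Verify stationarity: grad f(x*) = H x* + g = (0, 0).
Eigenvalues of H: -3.1623, 3.1623.
Eigenvalues have mixed signs, so H is indefinite -> x* is a saddle point.

saddle


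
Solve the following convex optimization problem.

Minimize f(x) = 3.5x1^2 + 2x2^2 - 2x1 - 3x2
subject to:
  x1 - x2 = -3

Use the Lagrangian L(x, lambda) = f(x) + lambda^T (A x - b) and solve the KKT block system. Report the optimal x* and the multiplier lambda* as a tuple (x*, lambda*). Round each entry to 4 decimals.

Form the Lagrangian:
  L(x, lambda) = (1/2) x^T Q x + c^T x + lambda^T (A x - b)
Stationarity (grad_x L = 0): Q x + c + A^T lambda = 0.
Primal feasibility: A x = b.

This gives the KKT block system:
  [ Q   A^T ] [ x     ]   [-c ]
  [ A    0  ] [ lambda ] = [ b ]

Solving the linear system:
  x*      = (-0.6364, 2.3636)
  lambda* = (6.4545)
  f(x*)   = 6.7727

x* = (-0.6364, 2.3636), lambda* = (6.4545)


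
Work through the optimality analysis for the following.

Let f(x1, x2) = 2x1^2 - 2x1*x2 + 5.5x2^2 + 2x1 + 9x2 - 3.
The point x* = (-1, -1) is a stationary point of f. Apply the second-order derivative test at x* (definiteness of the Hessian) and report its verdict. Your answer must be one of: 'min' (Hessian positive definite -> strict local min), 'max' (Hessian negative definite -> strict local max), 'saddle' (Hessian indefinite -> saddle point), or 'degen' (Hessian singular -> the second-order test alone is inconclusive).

Compute the Hessian H = grad^2 f:
  H = [[4, -2], [-2, 11]]
Verify stationarity: grad f(x*) = H x* + g = (0, 0).
Eigenvalues of H: 3.4689, 11.5311.
Both eigenvalues > 0, so H is positive definite -> x* is a strict local min.

min


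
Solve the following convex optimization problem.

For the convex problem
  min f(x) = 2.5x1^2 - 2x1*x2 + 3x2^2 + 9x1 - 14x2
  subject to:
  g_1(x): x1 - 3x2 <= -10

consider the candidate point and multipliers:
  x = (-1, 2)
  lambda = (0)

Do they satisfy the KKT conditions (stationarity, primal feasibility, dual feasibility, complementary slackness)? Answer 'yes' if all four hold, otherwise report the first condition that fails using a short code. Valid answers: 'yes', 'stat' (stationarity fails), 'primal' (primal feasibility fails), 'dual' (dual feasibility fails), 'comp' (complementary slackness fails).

Gradient of f: grad f(x) = Q x + c = (0, 0)
Constraint values g_i(x) = a_i^T x - b_i:
  g_1((-1, 2)) = 3
Stationarity residual: grad f(x) + sum_i lambda_i a_i = (0, 0)
  -> stationarity OK
Primal feasibility (all g_i <= 0): FAILS
Dual feasibility (all lambda_i >= 0): OK
Complementary slackness (lambda_i * g_i(x) = 0 for all i): OK

Verdict: the first failing condition is primal_feasibility -> primal.

primal


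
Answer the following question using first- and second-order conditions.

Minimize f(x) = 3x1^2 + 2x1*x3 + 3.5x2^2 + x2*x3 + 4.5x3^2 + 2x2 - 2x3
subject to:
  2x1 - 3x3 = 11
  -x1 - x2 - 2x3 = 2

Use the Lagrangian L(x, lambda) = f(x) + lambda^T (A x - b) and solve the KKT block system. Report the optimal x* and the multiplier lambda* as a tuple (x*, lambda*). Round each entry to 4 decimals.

Form the Lagrangian:
  L(x, lambda) = (1/2) x^T Q x + c^T x + lambda^T (A x - b)
Stationarity (grad_x L = 0): Q x + c + A^T lambda = 0.
Primal feasibility: A x = b.

This gives the KKT block system:
  [ Q   A^T ] [ x     ]   [-c ]
  [ A    0  ] [ lambda ] = [ b ]

Solving the linear system:
  x*      = (2.3147, -0.0676, -2.1235)
  lambda* = (-5.1189, -0.5967)
  f(x*)   = 30.8065

x* = (2.3147, -0.0676, -2.1235), lambda* = (-5.1189, -0.5967)


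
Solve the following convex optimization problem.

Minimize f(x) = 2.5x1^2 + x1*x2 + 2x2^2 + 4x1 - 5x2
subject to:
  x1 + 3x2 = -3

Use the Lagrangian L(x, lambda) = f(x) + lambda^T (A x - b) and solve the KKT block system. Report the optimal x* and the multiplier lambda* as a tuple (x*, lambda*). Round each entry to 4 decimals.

Form the Lagrangian:
  L(x, lambda) = (1/2) x^T Q x + c^T x + lambda^T (A x - b)
Stationarity (grad_x L = 0): Q x + c + A^T lambda = 0.
Primal feasibility: A x = b.

This gives the KKT block system:
  [ Q   A^T ] [ x     ]   [-c ]
  [ A    0  ] [ lambda ] = [ b ]

Solving the linear system:
  x*      = (-1.2558, -0.5814)
  lambda* = (2.8605)
  f(x*)   = 3.2326

x* = (-1.2558, -0.5814), lambda* = (2.8605)
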